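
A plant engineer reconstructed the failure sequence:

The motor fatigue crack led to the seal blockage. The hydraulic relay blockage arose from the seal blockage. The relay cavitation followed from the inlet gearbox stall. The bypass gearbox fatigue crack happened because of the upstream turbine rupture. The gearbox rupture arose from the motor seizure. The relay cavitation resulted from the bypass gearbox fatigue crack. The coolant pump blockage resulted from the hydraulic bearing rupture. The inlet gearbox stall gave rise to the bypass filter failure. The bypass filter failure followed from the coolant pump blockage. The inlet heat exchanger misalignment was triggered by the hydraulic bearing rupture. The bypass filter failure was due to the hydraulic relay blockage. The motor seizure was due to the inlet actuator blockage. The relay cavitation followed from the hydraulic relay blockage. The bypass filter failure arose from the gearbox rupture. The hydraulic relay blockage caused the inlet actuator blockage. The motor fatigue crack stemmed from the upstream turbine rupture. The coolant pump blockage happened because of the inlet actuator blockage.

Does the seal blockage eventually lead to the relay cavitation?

There is a causal chain: the seal blockage → the hydraulic relay blockage → the relay cavitation.

Yes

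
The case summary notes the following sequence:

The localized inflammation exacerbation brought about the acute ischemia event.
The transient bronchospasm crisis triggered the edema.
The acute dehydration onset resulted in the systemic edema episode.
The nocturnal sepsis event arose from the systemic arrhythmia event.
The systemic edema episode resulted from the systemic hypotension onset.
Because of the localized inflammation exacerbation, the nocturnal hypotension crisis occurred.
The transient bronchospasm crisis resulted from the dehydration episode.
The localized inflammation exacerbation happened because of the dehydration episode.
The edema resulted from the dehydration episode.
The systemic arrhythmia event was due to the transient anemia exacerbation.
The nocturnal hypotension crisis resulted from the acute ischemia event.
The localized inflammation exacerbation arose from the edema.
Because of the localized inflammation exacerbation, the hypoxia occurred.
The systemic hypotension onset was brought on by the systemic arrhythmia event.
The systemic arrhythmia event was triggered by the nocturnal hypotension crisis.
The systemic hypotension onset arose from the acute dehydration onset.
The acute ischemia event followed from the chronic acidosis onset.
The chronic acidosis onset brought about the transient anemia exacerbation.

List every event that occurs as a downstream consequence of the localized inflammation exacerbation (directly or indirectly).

the acute ischemia event, the hypoxia, the nocturnal hypotension crisis, the nocturnal sepsis event, the systemic arrhythmia event, the systemic edema episode, the systemic hypotension onset

Direct effects: the acute ischemia event, the nocturnal hypotension crisis, the hypoxia.
2 steps out: the systemic arrhythmia event.
3 steps out: the systemic hypotension onset, the nocturnal sepsis event.
4 steps out: the systemic edema episode.
Not reachable from it: the chronic acidosis onset, the transient anemia exacerbation, the dehydration episode, the transient bronchospasm crisis, the edema, the acute dehydration onset.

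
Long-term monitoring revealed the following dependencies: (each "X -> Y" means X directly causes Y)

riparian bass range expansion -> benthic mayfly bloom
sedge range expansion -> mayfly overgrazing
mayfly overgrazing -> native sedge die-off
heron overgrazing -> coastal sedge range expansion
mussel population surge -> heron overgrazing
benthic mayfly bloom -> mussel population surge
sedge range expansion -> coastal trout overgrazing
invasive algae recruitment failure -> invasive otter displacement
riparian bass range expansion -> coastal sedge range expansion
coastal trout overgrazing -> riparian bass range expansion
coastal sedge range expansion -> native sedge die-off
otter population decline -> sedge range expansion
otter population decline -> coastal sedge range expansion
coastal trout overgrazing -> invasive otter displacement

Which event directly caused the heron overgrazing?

Upstream contributors include the otter population decline, the sedge range expansion, the coastal trout overgrazing, the riparian bass range expansion, the benthic mayfly bloom, but only the mussel population surge feeds directly into the heron overgrazing.

the mussel population surge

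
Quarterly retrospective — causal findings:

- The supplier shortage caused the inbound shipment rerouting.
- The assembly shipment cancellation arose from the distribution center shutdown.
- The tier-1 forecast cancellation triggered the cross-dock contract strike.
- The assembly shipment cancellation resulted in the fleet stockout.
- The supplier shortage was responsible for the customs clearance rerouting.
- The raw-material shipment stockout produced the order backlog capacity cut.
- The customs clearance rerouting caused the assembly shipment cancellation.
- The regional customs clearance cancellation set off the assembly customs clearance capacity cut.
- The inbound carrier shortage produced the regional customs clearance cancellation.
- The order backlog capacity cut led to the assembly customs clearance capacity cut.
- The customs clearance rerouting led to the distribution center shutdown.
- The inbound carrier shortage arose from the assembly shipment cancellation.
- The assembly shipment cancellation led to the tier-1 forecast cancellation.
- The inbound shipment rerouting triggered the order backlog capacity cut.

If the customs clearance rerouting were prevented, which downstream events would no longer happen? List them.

Downstream of the customs clearance rerouting: the distribution center shutdown, the assembly shipment cancellation, the tier-1 forecast cancellation, the inbound carrier shortage, the fleet stockout, the cross-dock contract strike, the regional customs clearance cancellation, the assembly customs clearance capacity cut.
Of those, still caused via another path: the assembly customs clearance capacity cut.
The remainder have no surviving cause.

the assembly shipment cancellation, the cross-dock contract strike, the distribution center shutdown, the fleet stockout, the inbound carrier shortage, the regional customs clearance cancellation, the tier-1 forecast cancellation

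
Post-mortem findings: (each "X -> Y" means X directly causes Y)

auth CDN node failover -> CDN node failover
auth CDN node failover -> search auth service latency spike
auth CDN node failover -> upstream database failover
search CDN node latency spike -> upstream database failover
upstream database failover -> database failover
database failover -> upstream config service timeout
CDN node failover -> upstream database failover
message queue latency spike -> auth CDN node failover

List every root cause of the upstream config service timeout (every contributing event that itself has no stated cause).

Tracing upstream from the upstream config service timeout: the upstream config service timeout ← the database failover ← the upstream database failover ← the auth CDN node failover ← the message queue latency spike.
A separate upstream branch: the upstream config service timeout ← the database failover ← the upstream database failover ← the search CDN node latency spike.
Each of those chain origins has no stated cause.

the message queue latency spike, the search CDN node latency spike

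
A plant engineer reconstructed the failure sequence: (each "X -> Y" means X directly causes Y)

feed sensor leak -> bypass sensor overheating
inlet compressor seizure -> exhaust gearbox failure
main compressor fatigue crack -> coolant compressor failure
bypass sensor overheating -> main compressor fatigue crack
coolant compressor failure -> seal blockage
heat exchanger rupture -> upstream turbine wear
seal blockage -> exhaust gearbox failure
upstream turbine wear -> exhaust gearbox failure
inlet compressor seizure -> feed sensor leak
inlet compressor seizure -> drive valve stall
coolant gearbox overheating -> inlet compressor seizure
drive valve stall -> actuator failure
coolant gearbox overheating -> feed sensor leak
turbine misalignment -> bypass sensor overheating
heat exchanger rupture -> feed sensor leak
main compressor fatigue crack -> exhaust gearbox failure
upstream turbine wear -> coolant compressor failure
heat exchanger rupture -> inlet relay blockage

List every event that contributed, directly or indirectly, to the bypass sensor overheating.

Immediate causes of the bypass sensor overheating: the feed sensor leak, the turbine misalignment.
Further upstream: the heat exchanger rupture, the coolant gearbox overheating, the inlet compressor seizure.

the coolant gearbox overheating, the feed sensor leak, the heat exchanger rupture, the inlet compressor seizure, the turbine misalignment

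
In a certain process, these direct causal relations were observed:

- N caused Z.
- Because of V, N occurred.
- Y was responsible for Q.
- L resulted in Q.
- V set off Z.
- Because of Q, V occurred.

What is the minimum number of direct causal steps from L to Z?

3

Shortest chain: L → Q → V → Z.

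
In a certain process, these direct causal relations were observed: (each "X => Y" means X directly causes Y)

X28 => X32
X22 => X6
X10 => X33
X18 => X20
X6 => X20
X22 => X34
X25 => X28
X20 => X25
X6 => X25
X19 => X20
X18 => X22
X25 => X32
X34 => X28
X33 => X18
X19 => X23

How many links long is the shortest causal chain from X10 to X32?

Shortest chain: X10 → X33 → X18 → X20 → X25 → X32.

5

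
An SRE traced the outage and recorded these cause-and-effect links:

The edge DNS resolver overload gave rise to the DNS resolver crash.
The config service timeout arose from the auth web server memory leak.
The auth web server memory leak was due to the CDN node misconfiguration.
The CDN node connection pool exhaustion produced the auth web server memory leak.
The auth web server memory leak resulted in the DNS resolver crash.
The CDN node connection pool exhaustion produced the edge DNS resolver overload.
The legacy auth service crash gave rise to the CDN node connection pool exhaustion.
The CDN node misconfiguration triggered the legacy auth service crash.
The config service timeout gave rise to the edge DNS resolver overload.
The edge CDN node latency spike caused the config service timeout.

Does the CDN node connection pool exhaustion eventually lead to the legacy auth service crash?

No

The CDN node connection pool exhaustion leads to the auth web server memory leak, the config service timeout, the edge DNS resolver overload, the DNS resolver crash; the legacy auth service crash is not among them.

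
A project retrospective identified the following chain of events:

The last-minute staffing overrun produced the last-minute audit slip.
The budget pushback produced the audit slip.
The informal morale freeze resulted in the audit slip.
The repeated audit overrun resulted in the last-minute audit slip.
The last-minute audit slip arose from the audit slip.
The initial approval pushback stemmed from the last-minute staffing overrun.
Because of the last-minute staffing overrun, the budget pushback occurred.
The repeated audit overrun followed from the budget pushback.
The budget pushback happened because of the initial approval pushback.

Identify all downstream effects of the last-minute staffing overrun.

the audit slip, the budget pushback, the initial approval pushback, the last-minute audit slip, the repeated audit overrun

Direct effects: the initial approval pushback, the budget pushback, the last-minute audit slip.
2 steps out: the repeated audit overrun, the audit slip.
Not reachable from it: the informal morale freeze.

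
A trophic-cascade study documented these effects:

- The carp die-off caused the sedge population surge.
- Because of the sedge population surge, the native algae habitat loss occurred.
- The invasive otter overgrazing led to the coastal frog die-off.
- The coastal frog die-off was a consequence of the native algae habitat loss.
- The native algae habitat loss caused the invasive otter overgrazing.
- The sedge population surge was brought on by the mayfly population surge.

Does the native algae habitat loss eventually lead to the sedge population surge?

No

The native algae habitat loss leads to the invasive otter overgrazing, the coastal frog die-off; the sedge population surge is not among them.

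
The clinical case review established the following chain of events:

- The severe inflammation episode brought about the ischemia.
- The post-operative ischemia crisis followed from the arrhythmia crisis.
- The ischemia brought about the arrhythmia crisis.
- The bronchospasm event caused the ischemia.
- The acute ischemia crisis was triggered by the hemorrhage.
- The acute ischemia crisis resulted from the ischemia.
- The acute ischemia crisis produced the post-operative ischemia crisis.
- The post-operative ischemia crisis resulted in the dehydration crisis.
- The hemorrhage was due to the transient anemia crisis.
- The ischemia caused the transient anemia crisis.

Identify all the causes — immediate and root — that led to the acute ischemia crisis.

the bronchospasm event, the hemorrhage, the ischemia, the severe inflammation episode, the transient anemia crisis

Immediate causes of the acute ischemia crisis: the ischemia, the hemorrhage.
Further upstream: the bronchospasm event, the transient anemia crisis, the severe inflammation episode.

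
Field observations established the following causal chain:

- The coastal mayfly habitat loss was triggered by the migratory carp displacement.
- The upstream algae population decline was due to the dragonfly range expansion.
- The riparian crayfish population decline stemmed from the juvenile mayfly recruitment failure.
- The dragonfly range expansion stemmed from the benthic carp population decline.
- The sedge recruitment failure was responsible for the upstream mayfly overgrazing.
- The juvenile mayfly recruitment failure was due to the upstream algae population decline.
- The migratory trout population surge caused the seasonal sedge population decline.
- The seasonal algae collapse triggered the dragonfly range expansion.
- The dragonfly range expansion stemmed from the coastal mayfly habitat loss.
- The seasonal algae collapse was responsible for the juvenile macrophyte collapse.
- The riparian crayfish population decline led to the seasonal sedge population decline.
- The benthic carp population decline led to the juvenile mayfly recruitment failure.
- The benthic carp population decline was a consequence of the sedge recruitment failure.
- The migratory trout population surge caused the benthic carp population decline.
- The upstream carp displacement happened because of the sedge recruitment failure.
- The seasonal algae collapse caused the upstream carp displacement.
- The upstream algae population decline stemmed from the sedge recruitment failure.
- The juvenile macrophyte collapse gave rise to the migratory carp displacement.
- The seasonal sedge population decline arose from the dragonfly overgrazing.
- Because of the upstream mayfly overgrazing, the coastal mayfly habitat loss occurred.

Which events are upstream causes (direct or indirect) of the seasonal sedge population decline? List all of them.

the benthic carp population decline, the coastal mayfly habitat loss, the dragonfly overgrazing, the dragonfly range expansion, the juvenile macrophyte collapse, the juvenile mayfly recruitment failure, the migratory carp displacement, the migratory trout population surge, the riparian crayfish population decline, the seasonal algae collapse, the sedge recruitment failure, the upstream algae population decline, the upstream mayfly overgrazing

Immediate causes of the seasonal sedge population decline: the migratory trout population surge, the dragonfly overgrazing, the riparian crayfish population decline.
Further upstream: the seasonal algae collapse, the sedge recruitment failure, the juvenile macrophyte collapse, the upstream mayfly overgrazing, the migratory carp displacement, the benthic carp population decline, the coastal mayfly habitat loss, the dragonfly range expansion, the upstream algae population decline, the juvenile mayfly recruitment failure.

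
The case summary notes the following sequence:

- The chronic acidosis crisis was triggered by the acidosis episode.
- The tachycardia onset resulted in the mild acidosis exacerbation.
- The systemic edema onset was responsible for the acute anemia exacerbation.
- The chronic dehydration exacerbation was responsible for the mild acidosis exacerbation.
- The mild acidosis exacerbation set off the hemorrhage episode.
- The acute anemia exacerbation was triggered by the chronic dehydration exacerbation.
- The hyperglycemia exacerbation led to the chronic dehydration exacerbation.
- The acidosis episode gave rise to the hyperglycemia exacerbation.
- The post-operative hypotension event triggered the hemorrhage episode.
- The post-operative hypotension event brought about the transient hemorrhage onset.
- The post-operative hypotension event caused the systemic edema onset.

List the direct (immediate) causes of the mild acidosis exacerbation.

Upstream contributors include the acidosis episode, the hyperglycemia exacerbation, but only the chronic dehydration exacerbation, the tachycardia onset feed directly into the mild acidosis exacerbation.

the chronic dehydration exacerbation, the tachycardia onset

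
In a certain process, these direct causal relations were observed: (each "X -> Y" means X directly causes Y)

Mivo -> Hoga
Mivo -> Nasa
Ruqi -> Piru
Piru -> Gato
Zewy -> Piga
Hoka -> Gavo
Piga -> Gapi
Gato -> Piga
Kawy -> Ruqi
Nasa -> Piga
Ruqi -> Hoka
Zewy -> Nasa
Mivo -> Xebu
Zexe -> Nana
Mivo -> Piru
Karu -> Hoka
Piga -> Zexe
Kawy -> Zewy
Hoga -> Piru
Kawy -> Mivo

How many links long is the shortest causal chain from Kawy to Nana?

4

Shortest chain: Kawy → Zewy → Piga → Zexe → Nana.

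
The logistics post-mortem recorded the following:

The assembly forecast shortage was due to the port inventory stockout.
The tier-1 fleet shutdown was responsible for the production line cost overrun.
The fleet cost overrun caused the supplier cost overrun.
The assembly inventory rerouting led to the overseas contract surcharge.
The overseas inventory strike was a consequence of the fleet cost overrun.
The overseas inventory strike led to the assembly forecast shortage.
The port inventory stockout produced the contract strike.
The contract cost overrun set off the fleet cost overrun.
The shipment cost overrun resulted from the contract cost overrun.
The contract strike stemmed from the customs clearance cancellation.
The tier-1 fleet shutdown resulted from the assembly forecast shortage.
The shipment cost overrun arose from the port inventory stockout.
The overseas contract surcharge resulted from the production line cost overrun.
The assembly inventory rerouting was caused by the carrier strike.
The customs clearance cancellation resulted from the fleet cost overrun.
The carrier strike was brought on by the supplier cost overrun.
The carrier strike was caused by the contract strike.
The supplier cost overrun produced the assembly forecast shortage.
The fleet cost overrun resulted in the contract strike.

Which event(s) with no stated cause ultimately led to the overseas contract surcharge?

the contract cost overrun, the port inventory stockout

Tracing upstream from the overseas contract surcharge: the overseas contract surcharge ← the assembly inventory rerouting ← the carrier strike ← the contract strike ← the fleet cost overrun ← the contract cost overrun.
A separate upstream branch: the overseas contract surcharge ← the assembly inventory rerouting ← the carrier strike ← the contract strike ← the port inventory stockout.
Each of those chain origins has no stated cause.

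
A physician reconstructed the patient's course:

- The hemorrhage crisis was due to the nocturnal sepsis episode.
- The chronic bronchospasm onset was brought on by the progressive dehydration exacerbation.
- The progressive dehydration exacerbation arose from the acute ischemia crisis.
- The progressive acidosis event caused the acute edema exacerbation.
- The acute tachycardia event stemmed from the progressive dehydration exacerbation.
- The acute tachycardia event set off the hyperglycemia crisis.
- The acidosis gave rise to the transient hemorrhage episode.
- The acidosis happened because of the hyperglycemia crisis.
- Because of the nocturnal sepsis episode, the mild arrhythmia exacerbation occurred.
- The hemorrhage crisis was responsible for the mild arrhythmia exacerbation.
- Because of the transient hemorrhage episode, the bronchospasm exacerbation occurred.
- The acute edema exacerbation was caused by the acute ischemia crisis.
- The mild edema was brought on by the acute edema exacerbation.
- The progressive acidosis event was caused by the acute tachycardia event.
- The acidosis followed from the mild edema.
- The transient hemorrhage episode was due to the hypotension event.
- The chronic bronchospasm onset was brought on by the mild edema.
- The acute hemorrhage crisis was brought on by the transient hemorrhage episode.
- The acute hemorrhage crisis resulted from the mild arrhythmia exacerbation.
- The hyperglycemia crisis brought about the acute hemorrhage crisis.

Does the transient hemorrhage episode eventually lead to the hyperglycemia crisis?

The transient hemorrhage episode leads to the bronchospasm exacerbation, the acute hemorrhage crisis; the hyperglycemia crisis is not among them.

No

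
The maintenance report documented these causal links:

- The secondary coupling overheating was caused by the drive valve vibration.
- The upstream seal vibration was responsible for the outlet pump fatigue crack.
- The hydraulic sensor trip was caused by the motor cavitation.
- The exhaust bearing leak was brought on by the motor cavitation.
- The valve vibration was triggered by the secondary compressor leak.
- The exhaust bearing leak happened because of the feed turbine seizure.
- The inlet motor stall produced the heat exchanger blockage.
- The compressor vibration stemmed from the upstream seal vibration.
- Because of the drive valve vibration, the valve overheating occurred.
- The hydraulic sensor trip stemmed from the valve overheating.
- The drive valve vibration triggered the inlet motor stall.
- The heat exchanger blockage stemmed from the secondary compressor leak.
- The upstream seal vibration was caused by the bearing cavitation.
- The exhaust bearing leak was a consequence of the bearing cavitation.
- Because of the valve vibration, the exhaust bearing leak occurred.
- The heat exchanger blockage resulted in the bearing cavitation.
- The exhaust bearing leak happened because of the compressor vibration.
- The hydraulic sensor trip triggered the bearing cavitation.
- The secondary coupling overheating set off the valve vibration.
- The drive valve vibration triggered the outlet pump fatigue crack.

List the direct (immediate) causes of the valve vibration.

the secondary compressor leak, the secondary coupling overheating

Upstream contributors include the drive valve vibration, but only the secondary compressor leak, the secondary coupling overheating feed directly into the valve vibration.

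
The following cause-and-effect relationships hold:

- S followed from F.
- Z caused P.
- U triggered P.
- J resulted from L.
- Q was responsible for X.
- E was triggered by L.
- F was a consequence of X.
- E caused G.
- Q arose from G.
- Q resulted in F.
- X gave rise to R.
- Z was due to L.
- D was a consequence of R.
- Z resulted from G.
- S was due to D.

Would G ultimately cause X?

Yes

There is a causal chain: G → Q → X.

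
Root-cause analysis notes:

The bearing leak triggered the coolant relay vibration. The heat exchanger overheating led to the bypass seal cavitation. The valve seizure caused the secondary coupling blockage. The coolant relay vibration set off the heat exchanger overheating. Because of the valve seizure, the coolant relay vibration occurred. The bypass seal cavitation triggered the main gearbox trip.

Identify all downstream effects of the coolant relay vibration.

Direct effects: the heat exchanger overheating.
2 steps out: the bypass seal cavitation.
3 steps out: the main gearbox trip.
Not reachable from it: the valve seizure, the secondary coupling blockage, the bearing leak.

the bypass seal cavitation, the heat exchanger overheating, the main gearbox trip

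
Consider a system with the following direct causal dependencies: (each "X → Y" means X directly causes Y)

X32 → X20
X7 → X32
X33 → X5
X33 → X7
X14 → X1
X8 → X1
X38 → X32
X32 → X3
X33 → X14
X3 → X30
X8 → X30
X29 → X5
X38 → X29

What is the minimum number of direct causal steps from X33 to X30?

Shortest chain: X33 → X7 → X32 → X3 → X30.

4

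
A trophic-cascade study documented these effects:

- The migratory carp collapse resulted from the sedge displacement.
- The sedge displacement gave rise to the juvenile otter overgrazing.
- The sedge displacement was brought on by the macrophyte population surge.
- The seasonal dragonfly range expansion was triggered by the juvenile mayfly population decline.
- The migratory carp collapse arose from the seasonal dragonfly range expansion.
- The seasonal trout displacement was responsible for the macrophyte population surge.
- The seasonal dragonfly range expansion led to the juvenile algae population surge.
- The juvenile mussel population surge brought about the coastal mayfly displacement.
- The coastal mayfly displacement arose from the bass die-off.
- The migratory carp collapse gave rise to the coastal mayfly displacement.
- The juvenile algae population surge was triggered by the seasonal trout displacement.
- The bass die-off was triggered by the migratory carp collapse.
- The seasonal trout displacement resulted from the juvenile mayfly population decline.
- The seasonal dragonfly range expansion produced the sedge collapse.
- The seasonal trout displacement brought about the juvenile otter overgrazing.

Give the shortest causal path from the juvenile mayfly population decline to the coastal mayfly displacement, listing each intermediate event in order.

the juvenile mayfly population decline → the seasonal dragonfly range expansion → the migratory carp collapse → the coastal mayfly displacement

the juvenile mayfly population decline → the seasonal dragonfly range expansion
the seasonal dragonfly range expansion → the migratory carp collapse
the migratory carp collapse → the coastal mayfly displacement
Length: 3 steps.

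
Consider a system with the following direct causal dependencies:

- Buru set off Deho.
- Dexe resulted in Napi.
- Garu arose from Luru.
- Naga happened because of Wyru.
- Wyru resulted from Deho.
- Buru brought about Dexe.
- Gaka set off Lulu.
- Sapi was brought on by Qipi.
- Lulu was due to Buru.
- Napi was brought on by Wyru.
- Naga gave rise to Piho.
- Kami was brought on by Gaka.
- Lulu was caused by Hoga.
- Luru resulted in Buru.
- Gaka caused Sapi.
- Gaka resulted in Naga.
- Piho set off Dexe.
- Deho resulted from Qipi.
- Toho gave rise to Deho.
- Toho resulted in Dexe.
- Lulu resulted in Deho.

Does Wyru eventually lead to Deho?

Wyru leads to Naga, Piho, Dexe, Napi; Deho is not among them.

No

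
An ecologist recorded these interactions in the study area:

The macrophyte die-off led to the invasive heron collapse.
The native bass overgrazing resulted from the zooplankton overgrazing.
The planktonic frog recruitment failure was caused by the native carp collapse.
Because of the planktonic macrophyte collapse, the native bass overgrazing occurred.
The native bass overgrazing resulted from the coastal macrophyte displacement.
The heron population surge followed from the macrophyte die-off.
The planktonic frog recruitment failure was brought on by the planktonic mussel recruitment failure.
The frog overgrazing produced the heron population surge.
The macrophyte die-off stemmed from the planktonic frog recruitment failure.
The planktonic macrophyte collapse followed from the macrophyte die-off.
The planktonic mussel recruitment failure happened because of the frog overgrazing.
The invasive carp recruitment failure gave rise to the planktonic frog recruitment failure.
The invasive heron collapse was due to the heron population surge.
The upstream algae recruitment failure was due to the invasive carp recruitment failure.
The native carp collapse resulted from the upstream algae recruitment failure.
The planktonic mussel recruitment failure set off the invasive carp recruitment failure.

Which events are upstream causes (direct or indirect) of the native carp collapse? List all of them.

the frog overgrazing, the invasive carp recruitment failure, the planktonic mussel recruitment failure, the upstream algae recruitment failure

Immediate cause of the native carp collapse: the upstream algae recruitment failure.
Further upstream: the frog overgrazing, the planktonic mussel recruitment failure, the invasive carp recruitment failure.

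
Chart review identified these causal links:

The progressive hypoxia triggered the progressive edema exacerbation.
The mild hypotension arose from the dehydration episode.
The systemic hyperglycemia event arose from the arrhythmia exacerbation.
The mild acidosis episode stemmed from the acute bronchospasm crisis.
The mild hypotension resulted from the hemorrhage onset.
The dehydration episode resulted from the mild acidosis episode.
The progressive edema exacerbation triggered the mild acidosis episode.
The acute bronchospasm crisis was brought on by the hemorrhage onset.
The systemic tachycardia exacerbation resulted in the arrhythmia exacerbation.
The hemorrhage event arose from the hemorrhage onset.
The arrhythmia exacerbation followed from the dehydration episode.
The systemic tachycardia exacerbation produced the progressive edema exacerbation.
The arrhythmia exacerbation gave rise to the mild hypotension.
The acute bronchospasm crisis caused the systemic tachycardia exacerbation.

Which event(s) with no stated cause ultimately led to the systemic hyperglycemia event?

the hemorrhage onset, the progressive hypoxia

Tracing upstream from the systemic hyperglycemia event: the systemic hyperglycemia event ← the arrhythmia exacerbation ← the systemic tachycardia exacerbation ← the acute bronchospasm crisis ← the hemorrhage onset.
A separate upstream branch: the systemic hyperglycemia event ← the arrhythmia exacerbation ← the dehydration episode ← the mild acidosis episode ← the progressive edema exacerbation ← the progressive hypoxia.
Each of those chain origins has no stated cause.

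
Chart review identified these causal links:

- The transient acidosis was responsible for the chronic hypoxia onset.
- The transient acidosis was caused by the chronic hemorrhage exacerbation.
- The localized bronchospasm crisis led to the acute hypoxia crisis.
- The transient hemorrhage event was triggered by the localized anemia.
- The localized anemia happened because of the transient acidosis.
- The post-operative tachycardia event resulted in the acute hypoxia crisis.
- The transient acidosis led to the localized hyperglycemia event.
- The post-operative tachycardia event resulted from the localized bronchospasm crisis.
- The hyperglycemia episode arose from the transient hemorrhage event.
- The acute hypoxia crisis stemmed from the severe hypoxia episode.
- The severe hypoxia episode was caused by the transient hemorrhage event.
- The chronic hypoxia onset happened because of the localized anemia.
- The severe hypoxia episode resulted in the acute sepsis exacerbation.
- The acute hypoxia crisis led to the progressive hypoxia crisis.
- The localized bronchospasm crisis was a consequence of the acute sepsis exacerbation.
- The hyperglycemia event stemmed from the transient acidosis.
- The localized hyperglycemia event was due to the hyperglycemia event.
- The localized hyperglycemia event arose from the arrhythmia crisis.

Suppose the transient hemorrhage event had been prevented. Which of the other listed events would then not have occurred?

the acute hypoxia crisis, the acute sepsis exacerbation, the hyperglycemia episode, the localized bronchospasm crisis, the post-operative tachycardia event, the progressive hypoxia crisis, the severe hypoxia episode

Downstream of the transient hemorrhage event: the hyperglycemia episode, the severe hypoxia episode, the acute sepsis exacerbation, the localized bronchospasm crisis, the post-operative tachycardia event, the acute hypoxia crisis, the progressive hypoxia crisis.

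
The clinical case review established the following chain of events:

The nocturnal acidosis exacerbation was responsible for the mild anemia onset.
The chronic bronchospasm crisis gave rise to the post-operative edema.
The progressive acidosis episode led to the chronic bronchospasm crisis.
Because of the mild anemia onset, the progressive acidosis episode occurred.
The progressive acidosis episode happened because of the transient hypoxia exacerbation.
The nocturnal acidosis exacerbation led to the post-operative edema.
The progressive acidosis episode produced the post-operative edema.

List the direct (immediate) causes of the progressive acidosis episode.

the mild anemia onset, the transient hypoxia exacerbation

Upstream contributors include the nocturnal acidosis exacerbation, but only the mild anemia onset, the transient hypoxia exacerbation feed directly into the progressive acidosis episode.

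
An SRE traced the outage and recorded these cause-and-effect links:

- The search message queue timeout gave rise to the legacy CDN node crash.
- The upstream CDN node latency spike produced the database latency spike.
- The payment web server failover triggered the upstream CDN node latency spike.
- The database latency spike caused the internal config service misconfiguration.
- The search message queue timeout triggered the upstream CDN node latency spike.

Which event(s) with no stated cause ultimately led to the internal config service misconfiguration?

Tracing upstream from the internal config service misconfiguration: the internal config service misconfiguration ← the database latency spike ← the upstream CDN node latency spike ← the search message queue timeout.
A separate upstream branch: the internal config service misconfiguration ← the database latency spike ← the upstream CDN node latency spike ← the payment web server failover.
Each of those chain origins has no stated cause.

the payment web server failover, the search message queue timeout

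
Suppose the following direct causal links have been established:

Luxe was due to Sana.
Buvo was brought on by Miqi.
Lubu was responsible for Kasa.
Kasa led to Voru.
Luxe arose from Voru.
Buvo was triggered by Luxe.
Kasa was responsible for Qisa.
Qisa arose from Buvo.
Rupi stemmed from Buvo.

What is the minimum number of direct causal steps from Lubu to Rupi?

5

Shortest chain: Lubu → Kasa → Voru → Luxe → Buvo → Rupi.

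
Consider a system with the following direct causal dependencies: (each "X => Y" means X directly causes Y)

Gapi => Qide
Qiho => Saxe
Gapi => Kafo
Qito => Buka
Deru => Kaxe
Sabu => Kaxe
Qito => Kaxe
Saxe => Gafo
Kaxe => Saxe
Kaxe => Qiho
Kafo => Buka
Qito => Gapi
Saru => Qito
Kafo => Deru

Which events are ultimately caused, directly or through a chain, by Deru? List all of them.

Direct effects: Kaxe.
2 steps out: Qiho, Saxe.
3 steps out: Gafo.
Not reachable from it: Saru, Qito, Gapi, Kafo, Buka, Qide, Sabu.

Gafo, Kaxe, Qiho, Saxe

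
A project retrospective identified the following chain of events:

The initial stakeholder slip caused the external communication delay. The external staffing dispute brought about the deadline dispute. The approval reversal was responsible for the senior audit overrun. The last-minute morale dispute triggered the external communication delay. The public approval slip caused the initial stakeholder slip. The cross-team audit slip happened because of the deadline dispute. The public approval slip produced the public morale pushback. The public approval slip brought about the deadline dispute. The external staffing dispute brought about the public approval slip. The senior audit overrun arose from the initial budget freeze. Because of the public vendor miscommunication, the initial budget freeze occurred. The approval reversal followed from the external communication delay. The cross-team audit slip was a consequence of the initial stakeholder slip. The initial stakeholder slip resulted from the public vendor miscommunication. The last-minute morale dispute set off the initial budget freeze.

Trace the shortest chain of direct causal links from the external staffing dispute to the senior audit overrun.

the external staffing dispute → the public approval slip
the public approval slip → the initial stakeholder slip
the initial stakeholder slip → the external communication delay
the external communication delay → the approval reversal
the approval reversal → the senior audit overrun
Length: 5 steps.

the external staffing dispute → the public approval slip → the initial stakeholder slip → the external communication delay → the approval reversal → the senior audit overrun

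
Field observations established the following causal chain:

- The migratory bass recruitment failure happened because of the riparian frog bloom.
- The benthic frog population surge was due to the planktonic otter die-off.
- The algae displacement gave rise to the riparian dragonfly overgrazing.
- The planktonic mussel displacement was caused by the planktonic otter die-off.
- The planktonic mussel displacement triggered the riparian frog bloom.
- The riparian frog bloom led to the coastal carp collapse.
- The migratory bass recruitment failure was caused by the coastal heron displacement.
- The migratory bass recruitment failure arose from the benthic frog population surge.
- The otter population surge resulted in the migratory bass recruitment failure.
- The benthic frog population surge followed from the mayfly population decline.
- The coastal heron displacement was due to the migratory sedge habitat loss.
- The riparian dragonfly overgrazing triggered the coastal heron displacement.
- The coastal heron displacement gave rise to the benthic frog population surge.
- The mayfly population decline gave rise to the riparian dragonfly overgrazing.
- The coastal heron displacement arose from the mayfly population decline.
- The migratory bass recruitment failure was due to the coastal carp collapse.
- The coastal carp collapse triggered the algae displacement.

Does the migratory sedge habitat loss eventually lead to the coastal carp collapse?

No

The migratory sedge habitat loss leads to the coastal heron displacement, the benthic frog population surge, the migratory bass recruitment failure; the coastal carp collapse is not among them.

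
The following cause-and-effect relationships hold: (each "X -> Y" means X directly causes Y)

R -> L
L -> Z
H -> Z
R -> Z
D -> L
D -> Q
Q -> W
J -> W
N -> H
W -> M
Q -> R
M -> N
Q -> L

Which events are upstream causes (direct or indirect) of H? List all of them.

Immediate cause of H: N.
Further upstream: D, J, Q, W, M.

D, J, M, N, Q, W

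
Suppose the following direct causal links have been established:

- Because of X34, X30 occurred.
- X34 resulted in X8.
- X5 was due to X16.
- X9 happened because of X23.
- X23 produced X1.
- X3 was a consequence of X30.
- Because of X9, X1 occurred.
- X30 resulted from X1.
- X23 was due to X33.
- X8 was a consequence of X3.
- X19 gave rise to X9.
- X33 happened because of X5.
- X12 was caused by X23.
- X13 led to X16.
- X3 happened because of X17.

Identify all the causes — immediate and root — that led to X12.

Immediate cause of X12: X23.
Further upstream: X13, X16, X5, X33.

X13, X16, X23, X33, X5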